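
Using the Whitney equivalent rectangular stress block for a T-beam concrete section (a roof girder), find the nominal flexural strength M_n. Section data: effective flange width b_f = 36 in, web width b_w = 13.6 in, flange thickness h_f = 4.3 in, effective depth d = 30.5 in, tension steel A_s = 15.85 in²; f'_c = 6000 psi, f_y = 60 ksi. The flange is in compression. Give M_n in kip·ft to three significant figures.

M_n ≈ 2200 kip·ft

Tension: T = A_s f_y = 15.85 × 60 = 951 kips.
Try a within the flange: a = T/(0.85 f'_c b_f) = 951/(0.85 × 6 × 36) = 5.180 in.
a = 5.180 > h_f = 4.3 in: the block extends into the web. Split into flange-overhang and web parts.
C_f = 0.85 f'_c (b_f − b_w) h_f = 0.85 × 6 × (36 − 13.6) × 4.3 = 491.2 kips.
Remaining web compression depth: a_w = (T − C_f)/(0.85 f'_c b_w) = (951 − 491.2)/(0.85 × 6 × 13.6) = 6.629 in.
M_n = C_f(d − h_f/2) + (T − C_f)(d − a_w/2) = 491.2 × (30.5 − 2.15) + 459.8 × (30.5 − 3.3145) = 13925.5 + 12499.9 = 26425.4 kip·in.
M_n = 26425.4/12 = 2202.12 kip·ft.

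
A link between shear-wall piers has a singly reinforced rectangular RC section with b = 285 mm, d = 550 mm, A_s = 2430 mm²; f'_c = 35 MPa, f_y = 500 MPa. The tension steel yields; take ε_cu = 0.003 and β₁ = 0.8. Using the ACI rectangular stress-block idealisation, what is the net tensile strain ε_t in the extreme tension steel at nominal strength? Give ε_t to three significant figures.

ε_t ≈ 0.00621

a = A_s f_y/(0.85 f'_c b) = 143.30 mm.
β₁ = 0.8, so c = a/β₁ = 143.30/0.8 = 179.13 mm.
From the linear strain diagram with ε_cu = 0.003: ε_t = 0.003 (d − c)/c = 0.003 × (550 − 179.13)/179.13 = 0.00621.
Since ε_t ≥ 0.005, the section is tension-controlled.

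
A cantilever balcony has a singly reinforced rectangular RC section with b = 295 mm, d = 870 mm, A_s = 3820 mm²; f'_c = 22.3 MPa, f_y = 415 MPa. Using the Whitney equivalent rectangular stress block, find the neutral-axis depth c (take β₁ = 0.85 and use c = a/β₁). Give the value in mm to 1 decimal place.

c ≈ 333.5 mm

T = A_s f_y = 3820 × 415 = 1585300 N = 1585.3 kN.
Setting C = 0.85 f'_c a b equal to T: a = 1585300/(0.85 × 22.3 × 295) = 283.508 mm.
With β₁ = 0.85, c = a/β₁ = 283.508/0.85 = 333.5 mm.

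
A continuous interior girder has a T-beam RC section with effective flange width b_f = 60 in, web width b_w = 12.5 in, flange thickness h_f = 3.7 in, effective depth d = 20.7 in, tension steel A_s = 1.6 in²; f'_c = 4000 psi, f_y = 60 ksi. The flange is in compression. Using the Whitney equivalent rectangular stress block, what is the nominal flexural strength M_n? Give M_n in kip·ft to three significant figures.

M_n ≈ 164 kip·ft

Tension: T = A_s f_y = 1.6 × 60 = 96 kips.
Try a within the flange: a = T/(0.85 f'_c b_f) = 96/(0.85 × 4 × 60) = 0.471 in.
Since a = 0.471 ≤ h_f = 3.7 in, the stress block lies entirely in the flange; analyse as a rectangular beam of width b_f.
M_n = T(d − a/2) = 96 × (20.7 − 0.2355) = 1964.6 kip·in.
M_n = 1964.6/12 = 163.72 kip·ft.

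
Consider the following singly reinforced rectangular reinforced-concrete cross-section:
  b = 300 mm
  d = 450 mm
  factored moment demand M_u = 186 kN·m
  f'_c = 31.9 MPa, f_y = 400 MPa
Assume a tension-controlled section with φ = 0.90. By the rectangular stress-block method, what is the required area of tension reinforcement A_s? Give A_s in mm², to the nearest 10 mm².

M_n = M_u/φ = 186/0.90 = 206.667 kN·m.
With M_n = 0.85 f'_c a b (d − a/2), solve the quadratic for a:
a = d − √(d² − 2M_n/(0.85 f'_c b)) = 450 − √(450² − 2 × 206.667×10⁶/(0.85 × 31.9 × 300)) = 60.53 mm.
A_s = 0.85 f'_c a b / f_y = 0.85 × 31.9 × 60.53 × 300 / 400 = 1231.0 mm².

A_s ≈ 1230 mm²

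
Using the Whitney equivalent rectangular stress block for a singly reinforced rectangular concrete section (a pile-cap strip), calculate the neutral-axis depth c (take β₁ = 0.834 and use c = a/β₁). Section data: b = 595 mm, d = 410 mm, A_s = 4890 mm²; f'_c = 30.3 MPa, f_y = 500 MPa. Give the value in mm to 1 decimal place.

c ≈ 191.3 mm

T = A_s f_y = 4890 × 500 = 2445000 N = 2445 kN.
Setting C = 0.85 f'_c a b equal to T: a = 2445000/(0.85 × 30.3 × 595) = 159.551 mm.
With β₁ = 0.834, c = a/β₁ = 159.551/0.834 = 191.3 mm.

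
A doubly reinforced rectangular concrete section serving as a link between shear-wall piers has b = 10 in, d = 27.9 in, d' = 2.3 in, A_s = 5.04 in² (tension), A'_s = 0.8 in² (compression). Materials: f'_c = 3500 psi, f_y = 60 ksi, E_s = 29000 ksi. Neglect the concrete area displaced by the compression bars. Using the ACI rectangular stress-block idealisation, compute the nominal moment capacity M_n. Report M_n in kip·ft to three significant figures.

Assume both steels yield.
a = (A_s − A'_s) f_y/(0.85 f'_c b) = (5.04 − 0.8) × 60/(0.85 × 3.5 × 10) = 8.551 in.
c = a/β₁ = 8.551/0.85 = 10.060 in; ε'_s = 0.003(c − d')/c = 0.0023 ≥ ε_y = 0.0021, so the compression steel yields.
M_n = (A_s − A'_s) f_y (d − a/2) + A'_s f_y (d − d') = 254.4 × (27.9 − 4.2755) + 48 × (27.9 − 2.3) = 6010.1 + 1228.8 = 7238.9 kip·in = 7238.9/12 = 603.24 kip·ft.

M_n ≈ 603 kip·ft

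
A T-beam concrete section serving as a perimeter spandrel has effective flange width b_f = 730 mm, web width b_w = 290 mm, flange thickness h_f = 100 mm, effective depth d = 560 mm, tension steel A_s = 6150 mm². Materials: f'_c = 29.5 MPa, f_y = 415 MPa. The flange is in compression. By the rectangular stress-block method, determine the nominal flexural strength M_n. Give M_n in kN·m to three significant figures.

Tension: T = A_s f_y = 6150 × 415 = 2552250 N.
Try a within the flange: a = T/(0.85 f'_c b_f) = 2552250/(0.85 × 29.5 × 730) = 139.43 mm.
a = 139.43 > h_f = 100 mm: the block extends into the web. Split into flange-overhang and web parts.
C_f = 0.85 f'_c (b_f − b_w) h_f = 0.85 × 29.5 × (730 − 290) × 100 = 1103300 N.
Remaining web compression depth: a_w = (T − C_f)/(0.85 f'_c b_w) = (2552250 − 1103300)/(0.85 × 29.5 × 290) = 199.26 mm.
M_n = C_f(d − h_f/2) + (T − C_f)(d − a_w/2) = 1103300 × (560 − 50) + 1448950 × (560 − 99.63) = 562.68 + 667.05 = 1229.73 × 10⁶ N·mm.
M_n = 1229.73 kN·m.

M_n ≈ 1230 kN·m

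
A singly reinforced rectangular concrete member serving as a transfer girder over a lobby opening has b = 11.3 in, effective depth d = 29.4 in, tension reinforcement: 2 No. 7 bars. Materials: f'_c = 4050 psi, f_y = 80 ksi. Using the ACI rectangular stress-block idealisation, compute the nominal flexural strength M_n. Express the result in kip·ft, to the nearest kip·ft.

M_n ≈ 225 kip·ft

A_s = 2 × 0.6 = 1.2 in².
T = A_s f_y = 1.2 × 80 = 96 kips.
a = T/(0.85 f'_c b) = 96/(0.85 × 4.05 × 11.3) = 2.468 in.
M_n = T(d − a/2) = 96 × (29.4 − 1.234) = 2703.9 kip·in = 2703.9/12 = 225.33 kip·ft.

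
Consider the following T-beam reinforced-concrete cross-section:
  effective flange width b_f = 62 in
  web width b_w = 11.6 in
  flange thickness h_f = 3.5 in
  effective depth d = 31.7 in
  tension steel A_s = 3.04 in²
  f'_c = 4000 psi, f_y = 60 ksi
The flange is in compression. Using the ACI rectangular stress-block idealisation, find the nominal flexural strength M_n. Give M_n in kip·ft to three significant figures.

M_n ≈ 475 kip·ft

Tension: T = A_s f_y = 3.04 × 60 = 182.4 kips.
Try a within the flange: a = T/(0.85 f'_c b_f) = 182.4/(0.85 × 4 × 62) = 0.865 in.
Since a = 0.865 ≤ h_f = 3.5 in, the stress block lies entirely in the flange; analyse as a rectangular beam of width b_f.
M_n = T(d − a/2) = 182.4 × (31.7 − 0.4325) = 5703.2 kip·in.
M_n = 5703.2/12 = 475.27 kip·ft.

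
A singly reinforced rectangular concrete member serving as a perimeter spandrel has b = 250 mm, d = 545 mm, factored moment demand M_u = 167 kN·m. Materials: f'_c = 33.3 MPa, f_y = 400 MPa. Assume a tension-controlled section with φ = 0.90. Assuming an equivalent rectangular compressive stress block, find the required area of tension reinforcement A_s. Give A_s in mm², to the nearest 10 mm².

A_s ≈ 890 mm²

M_n = M_u/φ = 167/0.90 = 185.556 kN·m.
With M_n = 0.85 f'_c a b (d − a/2), solve the quadratic for a:
a = d − √(d² − 2M_n/(0.85 f'_c b)) = 545 − √(545² − 2 × 185.556×10⁶/(0.85 × 33.3 × 250)) = 50.45 mm.
A_s = 0.85 f'_c a b / f_y = 0.85 × 33.3 × 50.45 × 250 / 400 = 892.5 mm².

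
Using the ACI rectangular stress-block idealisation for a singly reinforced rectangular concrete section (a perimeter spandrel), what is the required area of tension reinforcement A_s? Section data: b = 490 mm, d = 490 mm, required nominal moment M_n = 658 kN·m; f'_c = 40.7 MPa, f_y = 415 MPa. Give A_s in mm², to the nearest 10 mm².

A_s ≈ 3550 mm²

With M_n = 0.85 f'_c a b (d − a/2), solve the quadratic for a:
a = d − √(d² − 2M_n/(0.85 f'_c b)) = 490 − √(490² − 2 × 658×10⁶/(0.85 × 40.7 × 490)) = 86.93 mm.
A_s = 0.85 f'_c a b / f_y = 0.85 × 40.7 × 86.93 × 490 / 415 = 3550.8 mm².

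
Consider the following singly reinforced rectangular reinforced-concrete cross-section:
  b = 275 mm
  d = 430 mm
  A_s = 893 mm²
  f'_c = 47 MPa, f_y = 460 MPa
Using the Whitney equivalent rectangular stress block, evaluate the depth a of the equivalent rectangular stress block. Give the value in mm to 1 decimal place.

a ≈ 37.4 mm

T = A_s f_y = 893 × 460 = 410780 N = 410.78 kN.
Setting C = 0.85 f'_c a b equal to T: a = 410780/(0.85 × 47 × 275) = 37.4 mm.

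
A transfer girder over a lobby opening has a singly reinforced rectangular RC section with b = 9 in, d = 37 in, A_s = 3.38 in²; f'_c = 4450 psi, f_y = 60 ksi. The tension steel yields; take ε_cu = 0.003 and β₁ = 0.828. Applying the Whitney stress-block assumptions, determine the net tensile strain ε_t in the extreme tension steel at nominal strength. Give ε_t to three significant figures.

ε_t ≈ 0.0124

a = A_s f_y/(0.85 f'_c b) = 5.957 in.
β₁ = 0.828, so c = a/β₁ = 5.957/0.828 = 7.194 in.
From the linear strain diagram with ε_cu = 0.003: ε_t = 0.003 (d − c)/c = 0.003 × (37 − 7.194)/7.194 = 0.0124.
Since ε_t ≥ 0.005, the section is tension-controlled.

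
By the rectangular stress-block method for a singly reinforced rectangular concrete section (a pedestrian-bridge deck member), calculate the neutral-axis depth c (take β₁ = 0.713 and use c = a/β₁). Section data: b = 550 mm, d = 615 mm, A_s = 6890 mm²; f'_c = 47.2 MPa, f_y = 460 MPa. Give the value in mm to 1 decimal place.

T = A_s f_y = 6890 × 460 = 3169400 N = 3169.4 kN.
Setting C = 0.85 f'_c a b equal to T: a = 3169400/(0.85 × 47.2 × 550) = 143.633 mm.
With β₁ = 0.713, c = a/β₁ = 143.633/0.713 = 201.4 mm.

c ≈ 201.4 mm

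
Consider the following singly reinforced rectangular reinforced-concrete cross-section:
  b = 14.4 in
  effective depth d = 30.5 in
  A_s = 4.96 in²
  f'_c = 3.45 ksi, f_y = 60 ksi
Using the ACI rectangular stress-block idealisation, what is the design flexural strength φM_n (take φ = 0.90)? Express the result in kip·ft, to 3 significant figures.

T = A_s f_y = 4.96 × 60 = 297.6 kips.
a = T/(0.85 f'_c b) = 297.6/(0.85 × 3.45 × 14.4) = 7.047 in.
M_n = T(d − a/2) = 297.6 × (30.5 − 3.5235) = 8028.2 kip·in = 8028.2/12 = 669.02 kip·ft.
φM_n = 0.90 × 669.02 = 602.12 kip·ft.

φM_n ≈ 602 kip·ft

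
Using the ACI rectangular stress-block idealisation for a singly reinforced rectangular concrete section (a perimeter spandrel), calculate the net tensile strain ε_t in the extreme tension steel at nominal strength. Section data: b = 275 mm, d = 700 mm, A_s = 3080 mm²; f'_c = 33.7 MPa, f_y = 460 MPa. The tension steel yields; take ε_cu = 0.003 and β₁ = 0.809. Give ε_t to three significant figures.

ε_t ≈ 0.00645

a = A_s f_y/(0.85 f'_c b) = 179.86 mm.
β₁ = 0.809, so c = a/β₁ = 179.86/0.809 = 222.32 mm.
From the linear strain diagram with ε_cu = 0.003: ε_t = 0.003 (d − c)/c = 0.003 × (700 − 222.32)/222.32 = 0.00645.
Since ε_t ≥ 0.005, the section is tension-controlled.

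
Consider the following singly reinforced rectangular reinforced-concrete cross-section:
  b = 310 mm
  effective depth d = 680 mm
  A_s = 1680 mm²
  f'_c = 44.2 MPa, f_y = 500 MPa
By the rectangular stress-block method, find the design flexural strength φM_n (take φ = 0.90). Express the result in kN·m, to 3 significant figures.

φM_n ≈ 487 kN·m

T = A_s f_y = 1680 × 500 = 840000 N = 840 kN.
From C = T: a = T/(0.85 f'_c b) = 840000/(0.85 × 44.2 × 310) = 72.12 mm.
M_n = T(d − a/2) = 840 kN × (680 − 36.06) mm = 540.91 kN·m.
φM_n = 0.90 × 540.91 = 486.82 kN·m.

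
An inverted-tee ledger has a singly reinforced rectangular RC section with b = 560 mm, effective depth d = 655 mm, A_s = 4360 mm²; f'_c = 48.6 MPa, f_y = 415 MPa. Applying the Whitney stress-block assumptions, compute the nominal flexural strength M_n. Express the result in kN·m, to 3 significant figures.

T = A_s f_y = 4360 × 415 = 1809400 N = 1809.4 kN.
From C = T: a = T/(0.85 f'_c b) = 1809400/(0.85 × 48.6 × 560) = 78.22 mm.
M_n = T(d − a/2) = 1809.4 kN × (655 − 39.11) mm = 1114.39 kN·m.

M_n ≈ 1110 kN·m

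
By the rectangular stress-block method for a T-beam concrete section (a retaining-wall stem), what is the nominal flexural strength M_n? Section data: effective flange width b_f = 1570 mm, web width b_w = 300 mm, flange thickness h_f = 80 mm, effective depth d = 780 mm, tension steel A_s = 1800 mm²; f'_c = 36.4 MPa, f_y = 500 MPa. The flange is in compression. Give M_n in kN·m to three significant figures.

M_n ≈ 694 kN·m

Tension: T = A_s f_y = 1800 × 500 = 900000 N.
Try a within the flange: a = T/(0.85 f'_c b_f) = 900000/(0.85 × 36.4 × 1570) = 18.53 mm.
Since a = 18.53 ≤ h_f = 80 mm, the stress block lies entirely in the flange; analyse as a rectangular beam of width b_f.
M_n = T(d − a/2) = 900000 × (780 − 9.265) = 693.66 × 10⁶ N·mm.
M_n = 693.66 kN·m.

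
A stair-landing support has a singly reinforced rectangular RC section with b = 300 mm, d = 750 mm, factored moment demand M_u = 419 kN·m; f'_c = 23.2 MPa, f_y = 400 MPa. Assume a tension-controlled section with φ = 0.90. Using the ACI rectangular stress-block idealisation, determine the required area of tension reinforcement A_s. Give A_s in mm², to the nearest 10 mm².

A_s ≈ 1680 mm²

M_n = M_u/φ = 419/0.90 = 465.556 kN·m.
With M_n = 0.85 f'_c a b (d − a/2), solve the quadratic for a:
a = d − √(d² − 2M_n/(0.85 f'_c b)) = 750 − √(750² − 2 × 465.556×10⁶/(0.85 × 23.2 × 300)) = 113.52 mm.
A_s = 0.85 f'_c a b / f_y = 0.85 × 23.2 × 113.52 × 300 / 400 = 1679.0 mm².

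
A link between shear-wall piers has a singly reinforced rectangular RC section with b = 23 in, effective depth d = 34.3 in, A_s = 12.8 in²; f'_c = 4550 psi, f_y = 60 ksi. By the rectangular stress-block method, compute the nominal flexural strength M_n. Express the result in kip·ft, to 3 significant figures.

T = A_s f_y = 12.8 × 60 = 768 kips.
a = T/(0.85 f'_c b) = 768/(0.85 × 4.55 × 23) = 8.634 in.
M_n = T(d − a/2) = 768 × (34.3 − 4.317) = 23026.9 kip·in = 23026.9/12 = 1918.91 kip·ft.

M_n ≈ 1920 kip·ft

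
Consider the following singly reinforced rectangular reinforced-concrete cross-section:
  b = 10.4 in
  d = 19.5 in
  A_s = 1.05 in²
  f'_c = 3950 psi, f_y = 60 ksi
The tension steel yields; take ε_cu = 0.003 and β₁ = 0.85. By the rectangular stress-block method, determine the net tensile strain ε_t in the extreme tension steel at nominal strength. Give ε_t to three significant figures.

ε_t ≈ 0.0246

a = A_s f_y/(0.85 f'_c b) = 1.804 in.
β₁ = 0.85, so c = a/β₁ = 1.804/0.85 = 2.122 in.
From the linear strain diagram with ε_cu = 0.003: ε_t = 0.003 (d − c)/c = 0.003 × (19.5 − 2.122)/2.122 = 0.0246.
Since ε_t ≥ 0.005, the section is tension-controlled.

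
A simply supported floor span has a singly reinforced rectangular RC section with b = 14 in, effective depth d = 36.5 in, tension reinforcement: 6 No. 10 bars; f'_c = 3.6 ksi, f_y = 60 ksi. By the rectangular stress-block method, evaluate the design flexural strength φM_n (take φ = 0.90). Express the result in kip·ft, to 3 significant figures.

φM_n ≈ 1070 kip·ft

A_s = 6 × 1.27 = 7.62 in².
T = A_s f_y = 7.62 × 60 = 457.2 kips.
a = T/(0.85 f'_c b) = 457.2/(0.85 × 3.6 × 14) = 10.672 in.
M_n = T(d − a/2) = 457.2 × (36.5 − 5.336) = 14248.2 kip·in = 14248.2/12 = 1187.35 kip·ft.
φM_n = 0.90 × 1187.35 = 1068.62 kip·ft.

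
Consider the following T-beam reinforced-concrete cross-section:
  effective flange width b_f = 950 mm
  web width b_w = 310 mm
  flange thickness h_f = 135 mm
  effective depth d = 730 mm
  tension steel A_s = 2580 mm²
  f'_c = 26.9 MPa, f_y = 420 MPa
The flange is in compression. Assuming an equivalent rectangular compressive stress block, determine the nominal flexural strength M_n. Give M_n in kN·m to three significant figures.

M_n ≈ 764 kN·m

Tension: T = A_s f_y = 2580 × 420 = 1083600 N.
Try a within the flange: a = T/(0.85 f'_c b_f) = 1083600/(0.85 × 26.9 × 950) = 49.89 mm.
Since a = 49.89 ≤ h_f = 135 mm, the stress block lies entirely in the flange; analyse as a rectangular beam of width b_f.
M_n = T(d − a/2) = 1083600 × (730 − 24.945) = 764.00 × 10⁶ N·mm.
M_n = 764.00 kN·m.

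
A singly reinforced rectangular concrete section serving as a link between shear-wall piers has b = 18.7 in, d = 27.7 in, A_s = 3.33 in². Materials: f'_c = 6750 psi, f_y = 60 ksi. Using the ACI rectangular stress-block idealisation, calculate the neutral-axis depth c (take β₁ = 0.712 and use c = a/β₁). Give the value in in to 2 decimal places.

T = A_s f_y = 3.33 × 60 = 199.8 kips.
a = T/(0.85 f'_c b) = 199.8/(0.85 × 6.75 × 18.7) = 1.8622 in.
With β₁ = 0.712, c = a/β₁ = 1.8622/0.712 = 2.62 in.

c ≈ 2.62 in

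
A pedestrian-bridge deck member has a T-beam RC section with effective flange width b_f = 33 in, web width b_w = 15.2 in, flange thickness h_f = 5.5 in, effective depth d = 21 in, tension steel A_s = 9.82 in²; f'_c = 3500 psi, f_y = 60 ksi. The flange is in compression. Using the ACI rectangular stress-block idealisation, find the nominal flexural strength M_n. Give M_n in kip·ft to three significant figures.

M_n ≈ 883 kip·ft

Tension: T = A_s f_y = 9.82 × 60 = 589.2 kips.
Try a within the flange: a = T/(0.85 f'_c b_f) = 589.2/(0.85 × 3.5 × 33) = 6.002 in.
a = 6.002 > h_f = 5.5 in: the block extends into the web. Split into flange-overhang and web parts.
C_f = 0.85 f'_c (b_f − b_w) h_f = 0.85 × 3.5 × (33 − 15.2) × 5.5 = 291.3 kips.
Remaining web compression depth: a_w = (T − C_f)/(0.85 f'_c b_w) = (589.2 − 291.3)/(0.85 × 3.5 × 15.2) = 6.588 in.
M_n = C_f(d − h_f/2) + (T − C_f)(d − a_w/2) = 291.3 × (21 − 2.75) + 297.9 × (21 − 3.294) = 5316.2 + 5274.6 = 10590.8 kip·in.
M_n = 10590.8/12 = 882.57 kip·ft.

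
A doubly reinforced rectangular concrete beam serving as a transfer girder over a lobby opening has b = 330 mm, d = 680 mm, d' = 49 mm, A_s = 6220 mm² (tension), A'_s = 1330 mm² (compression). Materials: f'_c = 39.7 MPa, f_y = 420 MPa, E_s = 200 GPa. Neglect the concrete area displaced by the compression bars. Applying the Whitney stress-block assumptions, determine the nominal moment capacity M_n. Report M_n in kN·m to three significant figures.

Assume both tension and compression steel yield.
Net tension couple steel: A_s − A'_s = 4890 mm².
a = (A_s − A'_s) f_y / (0.85 f'_c b) = 2053800/(0.85 × 39.7 × 330) = 184.43 mm.
c = a/β₁ = 184.43/0.766 = 240.77 mm; ε'_s = 0.003(c − d')/c = 0.0024 ≥ f_y/E_s = 0.0021, so compression steel does yield.
M_n = (A_s − A'_s) f_y (d − a/2) + A'_s f_y (d − d') = [2053800 × (680 − 92.215) + 558600 × (680 − 49)] × 10⁻⁶ = 1207.19 + 352.48 = 1559.67 kN·m.

M_n ≈ 1560 kN·m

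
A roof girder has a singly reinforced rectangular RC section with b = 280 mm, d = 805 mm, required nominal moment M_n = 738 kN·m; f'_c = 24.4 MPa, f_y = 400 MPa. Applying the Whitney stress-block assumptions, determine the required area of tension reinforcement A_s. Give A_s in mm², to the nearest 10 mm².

A_s ≈ 2580 mm²

With M_n = 0.85 f'_c a b (d − a/2), solve the quadratic for a:
a = d − √(d² − 2M_n/(0.85 f'_c b)) = 805 − √(805² − 2 × 738×10⁶/(0.85 × 24.4 × 280)) = 177.42 mm.
A_s = 0.85 f'_c a b / f_y = 0.85 × 24.4 × 177.42 × 280 / 400 = 2575.8 mm².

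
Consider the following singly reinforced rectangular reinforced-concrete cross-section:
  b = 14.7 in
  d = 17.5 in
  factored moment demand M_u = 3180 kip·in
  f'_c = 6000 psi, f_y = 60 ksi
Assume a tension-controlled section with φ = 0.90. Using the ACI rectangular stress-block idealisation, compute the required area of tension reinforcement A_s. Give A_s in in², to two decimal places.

A_s ≈ 3.67 in²

M_n = M_u/φ = 3180/0.90 = 3533.33 kip·in.
From M_n = 0.85 f'_c a b (d − a/2):
a = d − √(d² − 2M_n/(0.85 f'_c b)) = 17.5 − √(17.5² − 2 × 3533.33/(0.85 × 6 × 14.7)) = 2.940 in.
A_s = 0.85 f'_c a b / f_y = 0.85 × 6 × 2.940 × 14.7 / 60 = 3.674 in².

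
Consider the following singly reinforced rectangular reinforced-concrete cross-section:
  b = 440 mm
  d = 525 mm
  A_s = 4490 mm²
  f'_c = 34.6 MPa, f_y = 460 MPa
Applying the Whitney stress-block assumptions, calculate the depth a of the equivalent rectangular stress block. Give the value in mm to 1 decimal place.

T = A_s f_y = 4490 × 460 = 2065400 N = 2065.4 kN.
Setting C = 0.85 f'_c a b equal to T: a = 2065400/(0.85 × 34.6 × 440) = 159.6 mm.

a ≈ 159.6 mm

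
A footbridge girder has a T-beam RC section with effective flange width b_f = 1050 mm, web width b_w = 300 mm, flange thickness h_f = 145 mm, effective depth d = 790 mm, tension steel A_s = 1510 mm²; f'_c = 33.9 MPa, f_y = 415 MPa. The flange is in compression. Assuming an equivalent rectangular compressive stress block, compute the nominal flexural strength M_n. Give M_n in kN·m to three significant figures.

M_n ≈ 489 kN·m

Tension: T = A_s f_y = 1510 × 415 = 626650 N.
Try a within the flange: a = T/(0.85 f'_c b_f) = 626650/(0.85 × 33.9 × 1050) = 20.71 mm.
Since a = 20.71 ≤ h_f = 145 mm, the stress block lies entirely in the flange; analyse as a rectangular beam of width b_f.
M_n = T(d − a/2) = 626650 × (790 − 10.355) = 488.56 × 10⁶ N·mm.
M_n = 488.56 kN·m.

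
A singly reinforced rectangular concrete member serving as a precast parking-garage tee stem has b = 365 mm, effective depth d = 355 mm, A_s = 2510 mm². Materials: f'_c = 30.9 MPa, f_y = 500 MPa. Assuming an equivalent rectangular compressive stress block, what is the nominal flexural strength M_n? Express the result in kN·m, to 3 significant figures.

M_n ≈ 363 kN·m

T = A_s f_y = 2510 × 500 = 1255000 N = 1255 kN.
From C = T: a = T/(0.85 f'_c b) = 1255000/(0.85 × 30.9 × 365) = 130.91 mm.
M_n = T(d − a/2) = 1255 kN × (355 − 65.455) mm = 363.38 kN·m.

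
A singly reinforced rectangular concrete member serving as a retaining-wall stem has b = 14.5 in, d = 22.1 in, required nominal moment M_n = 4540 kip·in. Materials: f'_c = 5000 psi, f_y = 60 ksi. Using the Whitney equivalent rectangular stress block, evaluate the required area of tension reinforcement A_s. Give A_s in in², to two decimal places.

A_s ≈ 3.73 in²

From M_n = 0.85 f'_c a b (d − a/2):
a = d − √(d² − 2M_n/(0.85 f'_c b)) = 22.1 − √(22.1² − 2 × 4540/(0.85 × 5 × 14.5)) = 3.632 in.
A_s = 0.85 f'_c a b / f_y = 0.85 × 5 × 3.632 × 14.5 / 60 = 3.730 in².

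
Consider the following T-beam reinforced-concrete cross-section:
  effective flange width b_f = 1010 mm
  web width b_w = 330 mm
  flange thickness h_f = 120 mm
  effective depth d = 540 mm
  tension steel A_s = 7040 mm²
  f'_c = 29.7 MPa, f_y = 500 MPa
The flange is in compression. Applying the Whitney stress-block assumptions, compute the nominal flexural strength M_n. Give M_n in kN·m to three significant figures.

M_n ≈ 1650 kN·m

Tension: T = A_s f_y = 7040 × 500 = 3520000 N.
Try a within the flange: a = T/(0.85 f'_c b_f) = 3520000/(0.85 × 29.7 × 1010) = 138.05 mm.
a = 138.05 > h_f = 120 mm: the block extends into the web. Split into flange-overhang and web parts.
C_f = 0.85 f'_c (b_f − b_w) h_f = 0.85 × 29.7 × (1010 − 330) × 120 = 2059992 N.
Remaining web compression depth: a_w = (T − C_f)/(0.85 f'_c b_w) = (3520000 − 2059992)/(0.85 × 29.7 × 330) = 175.25 mm.
M_n = C_f(d − h_f/2) + (T − C_f)(d − a_w/2) = 2059992 × (540 − 60) + 1460008 × (540 − 87.625) = 988.80 + 660.47 = 1649.27 × 10⁶ N·mm.
M_n = 1649.27 kN·m.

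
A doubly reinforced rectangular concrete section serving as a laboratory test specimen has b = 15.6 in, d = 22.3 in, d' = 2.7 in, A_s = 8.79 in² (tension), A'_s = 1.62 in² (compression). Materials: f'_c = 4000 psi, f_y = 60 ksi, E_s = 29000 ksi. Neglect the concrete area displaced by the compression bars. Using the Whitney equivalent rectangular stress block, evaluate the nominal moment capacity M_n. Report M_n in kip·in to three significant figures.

M_n ≈ 9750 kip·in

Assume both steels yield.
a = (A_s − A'_s) f_y/(0.85 f'_c b) = (8.79 − 1.62) × 60/(0.85 × 4 × 15.6) = 8.111 in.
c = a/β₁ = 8.111/0.85 = 9.542 in; ε'_s = 0.003(c − d')/c = 0.0022 ≥ ε_y = 0.0021, so the compression steel yields.
M_n = (A_s − A'_s) f_y (d − a/2) + A'_s f_y (d − d') = 430.2 × (22.3 − 4.0555) + 97.2 × (22.3 − 2.7) = 7848.8 + 1905.1 = 9753.9 kip·in.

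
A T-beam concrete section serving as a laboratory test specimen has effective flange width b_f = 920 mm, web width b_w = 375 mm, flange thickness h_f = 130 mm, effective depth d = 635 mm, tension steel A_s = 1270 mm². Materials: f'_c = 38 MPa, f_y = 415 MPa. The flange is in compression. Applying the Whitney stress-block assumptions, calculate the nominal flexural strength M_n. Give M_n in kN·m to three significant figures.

Tension: T = A_s f_y = 1270 × 415 = 527050 N.
Try a within the flange: a = T/(0.85 f'_c b_f) = 527050/(0.85 × 38 × 920) = 17.74 mm.
Since a = 17.74 ≤ h_f = 130 mm, the stress block lies entirely in the flange; analyse as a rectangular beam of width b_f.
M_n = T(d − a/2) = 527050 × (635 − 8.87) = 330.00 × 10⁶ N·mm.
M_n = 330.00 kN·m.

M_n ≈ 330 kN·m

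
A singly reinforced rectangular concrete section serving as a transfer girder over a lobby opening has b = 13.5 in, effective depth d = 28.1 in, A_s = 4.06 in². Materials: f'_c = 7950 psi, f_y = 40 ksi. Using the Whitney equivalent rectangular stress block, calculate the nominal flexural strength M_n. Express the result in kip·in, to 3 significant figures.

T = A_s f_y = 4.06 × 40 = 162.4 kips.
a = T/(0.85 f'_c b) = 162.4/(0.85 × 7.95 × 13.5) = 1.780 in.
M_n = T(d − a/2) = 162.4 × (28.1 − 0.89) = 4418.9 kip·in.

M_n ≈ 4420 kip·in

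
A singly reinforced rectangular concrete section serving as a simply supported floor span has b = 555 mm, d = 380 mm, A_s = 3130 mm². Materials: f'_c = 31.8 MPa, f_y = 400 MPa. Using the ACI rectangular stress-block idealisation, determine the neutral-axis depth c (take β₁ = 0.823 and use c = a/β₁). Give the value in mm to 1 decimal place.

T = A_s f_y = 3130 × 400 = 1252000 N = 1252 kN.
Setting C = 0.85 f'_c a b equal to T: a = 1252000/(0.85 × 31.8 × 555) = 83.457 mm.
With β₁ = 0.823, c = a/β₁ = 83.457/0.823 = 101.4 mm.

c ≈ 101.4 mm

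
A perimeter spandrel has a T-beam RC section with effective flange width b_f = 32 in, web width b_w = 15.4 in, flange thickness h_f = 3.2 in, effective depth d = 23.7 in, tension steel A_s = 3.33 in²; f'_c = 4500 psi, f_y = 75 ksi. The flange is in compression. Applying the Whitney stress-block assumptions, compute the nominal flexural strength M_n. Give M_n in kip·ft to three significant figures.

Tension: T = A_s f_y = 3.33 × 75 = 249.75 kips.
Try a within the flange: a = T/(0.85 f'_c b_f) = 249.75/(0.85 × 4.5 × 32) = 2.040 in.
Since a = 2.040 ≤ h_f = 3.2 in, the stress block lies entirely in the flange; analyse as a rectangular beam of width b_f.
M_n = T(d − a/2) = 249.75 × (23.7 − 1.02) = 5664.3 kip·in.
M_n = 5664.3/12 = 472.03 kip·ft.

M_n ≈ 472 kip·ft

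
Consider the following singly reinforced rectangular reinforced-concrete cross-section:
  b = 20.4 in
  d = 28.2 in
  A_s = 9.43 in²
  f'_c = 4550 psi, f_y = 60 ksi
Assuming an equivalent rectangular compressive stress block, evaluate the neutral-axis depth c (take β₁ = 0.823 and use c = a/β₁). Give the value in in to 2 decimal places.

c ≈ 8.71 in

T = A_s f_y = 9.43 × 60 = 565.8 kips.
a = T/(0.85 f'_c b) = 565.8/(0.85 × 4.55 × 20.4) = 7.1714 in.
With β₁ = 0.823, c = a/β₁ = 7.1714/0.823 = 8.71 in.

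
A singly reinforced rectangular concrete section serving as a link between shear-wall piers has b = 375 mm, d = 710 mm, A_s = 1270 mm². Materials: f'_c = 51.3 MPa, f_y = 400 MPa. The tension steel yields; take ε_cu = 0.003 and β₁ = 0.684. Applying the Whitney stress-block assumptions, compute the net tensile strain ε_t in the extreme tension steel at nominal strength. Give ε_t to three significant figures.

a = A_s f_y/(0.85 f'_c b) = 31.07 mm.
β₁ = 0.684, so c = a/β₁ = 31.07/0.684 = 45.42 mm.
From the linear strain diagram with ε_cu = 0.003: ε_t = 0.003 (d − c)/c = 0.003 × (710 − 45.42)/45.42 = 0.0439.
Since ε_t ≥ 0.005, the section is tension-controlled.

ε_t ≈ 0.0439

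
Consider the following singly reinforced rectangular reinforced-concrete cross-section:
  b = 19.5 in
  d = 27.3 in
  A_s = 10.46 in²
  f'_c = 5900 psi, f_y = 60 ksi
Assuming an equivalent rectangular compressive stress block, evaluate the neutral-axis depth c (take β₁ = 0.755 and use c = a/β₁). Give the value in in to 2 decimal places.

T = A_s f_y = 10.46 × 60 = 627.6 kips.
a = T/(0.85 f'_c b) = 627.6/(0.85 × 5.9 × 19.5) = 6.4177 in.
With β₁ = 0.755, c = a/β₁ = 6.4177/0.755 = 8.50 in.

c ≈ 8.50 in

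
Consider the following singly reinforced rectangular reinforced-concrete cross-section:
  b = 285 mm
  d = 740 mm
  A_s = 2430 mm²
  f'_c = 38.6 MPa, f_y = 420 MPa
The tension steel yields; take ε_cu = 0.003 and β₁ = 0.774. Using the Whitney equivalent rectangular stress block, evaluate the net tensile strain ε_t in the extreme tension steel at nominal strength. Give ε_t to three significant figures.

ε_t ≈ 0.0127

a = A_s f_y/(0.85 f'_c b) = 109.15 mm.
β₁ = 0.774, so c = a/β₁ = 109.15/0.774 = 141.02 mm.
From the linear strain diagram with ε_cu = 0.003: ε_t = 0.003 (d − c)/c = 0.003 × (740 − 141.02)/141.02 = 0.0127.
Since ε_t ≥ 0.005, the section is tension-controlled.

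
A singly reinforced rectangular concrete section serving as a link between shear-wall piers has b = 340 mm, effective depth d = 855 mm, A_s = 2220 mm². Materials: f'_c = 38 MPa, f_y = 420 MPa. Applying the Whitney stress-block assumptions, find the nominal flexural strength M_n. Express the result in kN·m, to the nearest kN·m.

T = A_s f_y = 2220 × 420 = 932400 N = 932.4 kN.
From C = T: a = T/(0.85 f'_c b) = 932400/(0.85 × 38 × 340) = 84.90 mm.
M_n = T(d − a/2) = 932.4 kN × (855 − 42.45) mm = 757.62 kN·m.

M_n ≈ 758 kN·m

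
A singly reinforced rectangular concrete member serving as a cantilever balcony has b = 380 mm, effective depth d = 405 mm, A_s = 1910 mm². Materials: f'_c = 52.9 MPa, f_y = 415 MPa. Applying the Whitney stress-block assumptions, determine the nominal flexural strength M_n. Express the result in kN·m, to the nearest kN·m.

M_n ≈ 303 kN·m

T = A_s f_y = 1910 × 415 = 792650 N = 792.65 kN.
From C = T: a = T/(0.85 f'_c b) = 792650/(0.85 × 52.9 × 380) = 46.39 mm.
M_n = T(d − a/2) = 792.65 kN × (405 − 23.195) mm = 302.64 kN·m.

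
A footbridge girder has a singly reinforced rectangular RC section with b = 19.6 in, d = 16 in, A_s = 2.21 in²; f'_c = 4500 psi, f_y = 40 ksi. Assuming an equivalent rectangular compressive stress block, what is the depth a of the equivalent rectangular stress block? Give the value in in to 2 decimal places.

a ≈ 1.18 in

T = A_s f_y = 2.21 × 40 = 88.4 kips.
a = T/(0.85 f'_c b) = 88.4/(0.85 × 4.5 × 19.6) = 1.18 in.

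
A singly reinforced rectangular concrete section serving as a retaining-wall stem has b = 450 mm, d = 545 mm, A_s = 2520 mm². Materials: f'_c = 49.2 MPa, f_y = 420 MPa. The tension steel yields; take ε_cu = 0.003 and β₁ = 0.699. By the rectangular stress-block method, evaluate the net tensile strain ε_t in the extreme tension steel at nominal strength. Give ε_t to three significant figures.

a = A_s f_y/(0.85 f'_c b) = 56.24 mm.
β₁ = 0.699, so c = a/β₁ = 56.24/0.699 = 80.46 mm.
From the linear strain diagram with ε_cu = 0.003: ε_t = 0.003 (d − c)/c = 0.003 × (545 − 80.46)/80.46 = 0.0173.
Since ε_t ≥ 0.005, the section is tension-controlled.

ε_t ≈ 0.0173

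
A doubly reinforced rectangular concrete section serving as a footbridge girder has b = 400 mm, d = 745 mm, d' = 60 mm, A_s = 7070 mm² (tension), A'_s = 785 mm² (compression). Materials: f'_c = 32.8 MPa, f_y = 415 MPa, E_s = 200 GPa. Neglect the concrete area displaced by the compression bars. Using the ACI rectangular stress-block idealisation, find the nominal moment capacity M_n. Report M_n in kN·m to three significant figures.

Assume both tension and compression steel yield.
Net tension couple steel: A_s − A'_s = 6285 mm².
a = (A_s − A'_s) f_y / (0.85 f'_c b) = 2608275/(0.85 × 32.8 × 400) = 233.88 mm.
c = a/β₁ = 233.88/0.816 = 286.62 mm; ε'_s = 0.003(c − d')/c = 0.0024 ≥ f_y/E_s = 0.0021, so compression steel does yield.
M_n = (A_s − A'_s) f_y (d − a/2) + A'_s f_y (d − d') = [2608275 × (745 − 116.94) + 325775 × (745 − 60)] × 10⁻⁶ = 1638.15 + 223.16 = 1861.31 kN·m.

M_n ≈ 1860 kN·m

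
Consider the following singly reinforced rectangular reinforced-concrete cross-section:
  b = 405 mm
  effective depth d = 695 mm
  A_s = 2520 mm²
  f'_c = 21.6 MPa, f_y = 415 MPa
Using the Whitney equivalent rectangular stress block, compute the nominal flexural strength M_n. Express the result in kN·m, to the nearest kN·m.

M_n ≈ 653 kN·m

T = A_s f_y = 2520 × 415 = 1045800 N = 1045.8 kN.
From C = T: a = T/(0.85 f'_c b) = 1045800/(0.85 × 21.6 × 405) = 140.64 mm.
M_n = T(d − a/2) = 1045.8 kN × (695 − 70.32) mm = 653.29 kN·m.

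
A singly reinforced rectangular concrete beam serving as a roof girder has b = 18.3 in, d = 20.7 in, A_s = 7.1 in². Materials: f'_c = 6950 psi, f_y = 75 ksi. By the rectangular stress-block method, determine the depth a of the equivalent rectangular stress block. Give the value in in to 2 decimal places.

a ≈ 4.93 in

T = A_s f_y = 7.1 × 75 = 532.5 kips.
a = T/(0.85 f'_c b) = 532.5/(0.85 × 6.95 × 18.3) = 4.93 in.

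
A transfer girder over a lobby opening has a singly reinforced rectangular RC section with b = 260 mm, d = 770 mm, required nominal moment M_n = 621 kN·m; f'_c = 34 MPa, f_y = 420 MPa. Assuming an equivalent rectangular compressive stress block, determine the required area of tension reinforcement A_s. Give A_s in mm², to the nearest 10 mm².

A_s ≈ 2080 mm²

With M_n = 0.85 f'_c a b (d − a/2), solve the quadratic for a:
a = d − √(d² − 2M_n/(0.85 f'_c b)) = 770 − √(770² − 2 × 621×10⁶/(0.85 × 34 × 260)) = 116.08 mm.
A_s = 0.85 f'_c a b / f_y = 0.85 × 34 × 116.08 × 260 / 420 = 2076.7 mm².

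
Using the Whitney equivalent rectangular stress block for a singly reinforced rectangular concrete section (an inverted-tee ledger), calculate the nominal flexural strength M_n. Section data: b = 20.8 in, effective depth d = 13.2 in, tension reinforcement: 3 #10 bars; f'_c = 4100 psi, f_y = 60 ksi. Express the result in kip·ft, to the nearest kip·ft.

M_n ≈ 221 kip·ft

A_s = 3 × 1.27 = 3.81 in².
T = A_s f_y = 3.81 × 60 = 228.6 kips.
a = T/(0.85 f'_c b) = 228.6/(0.85 × 4.1 × 20.8) = 3.154 in.
M_n = T(d − a/2) = 228.6 × (13.2 − 1.577) = 2657.0 kip·in = 2657.0/12 = 221.42 kip·ft.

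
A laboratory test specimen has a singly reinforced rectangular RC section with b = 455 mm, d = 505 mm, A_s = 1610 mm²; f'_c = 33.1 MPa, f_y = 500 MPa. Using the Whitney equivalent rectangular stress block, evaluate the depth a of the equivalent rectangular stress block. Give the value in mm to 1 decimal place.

a ≈ 62.9 mm

T = A_s f_y = 1610 × 500 = 805000 N = 805 kN.
Setting C = 0.85 f'_c a b equal to T: a = 805000/(0.85 × 33.1 × 455) = 62.9 mm.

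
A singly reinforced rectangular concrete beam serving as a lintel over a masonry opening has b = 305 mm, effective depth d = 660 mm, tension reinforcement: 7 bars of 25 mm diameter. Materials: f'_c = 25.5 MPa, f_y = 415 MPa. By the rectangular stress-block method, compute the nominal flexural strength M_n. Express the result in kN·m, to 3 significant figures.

M_n ≈ 788 kN·m

A_s = 7 × 491 = 3437 mm².
T = A_s f_y = 3437 × 415 = 1426355 N = 1426.355 kN.
From C = T: a = T/(0.85 f'_c b) = 1426355/(0.85 × 25.5 × 305) = 215.76 mm.
M_n = T(d − a/2) = 1426.355 kN × (660 − 107.88) mm = 787.52 kN·m.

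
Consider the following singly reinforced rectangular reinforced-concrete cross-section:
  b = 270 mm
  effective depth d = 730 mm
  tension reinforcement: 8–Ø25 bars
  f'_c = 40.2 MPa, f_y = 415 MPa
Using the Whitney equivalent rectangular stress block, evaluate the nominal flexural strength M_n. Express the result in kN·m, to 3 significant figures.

A_s = 8 × 491 = 3928 mm².
T = A_s f_y = 3928 × 415 = 1630120 N = 1630.12 kN.
From C = T: a = T/(0.85 f'_c b) = 1630120/(0.85 × 40.2 × 270) = 176.69 mm.
M_n = T(d − a/2) = 1630.12 kN × (730 − 88.345) mm = 1045.97 kN·m.

M_n ≈ 1050 kN·m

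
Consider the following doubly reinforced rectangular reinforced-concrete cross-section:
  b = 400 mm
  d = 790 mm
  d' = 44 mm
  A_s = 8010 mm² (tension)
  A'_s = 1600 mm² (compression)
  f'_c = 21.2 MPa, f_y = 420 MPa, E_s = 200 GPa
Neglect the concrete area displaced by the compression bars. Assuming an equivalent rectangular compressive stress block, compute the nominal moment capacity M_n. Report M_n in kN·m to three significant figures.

Assume both tension and compression steel yield.
Net tension couple steel: A_s − A'_s = 6410 mm².
a = (A_s − A'_s) f_y / (0.85 f'_c b) = 2692200/(0.85 × 21.2 × 400) = 373.50 mm.
c = a/β₁ = 373.50/0.85 = 439.41 mm; ε'_s = 0.003(c − d')/c = 0.0027 ≥ f_y/E_s = 0.0021, so compression steel does yield.
M_n = (A_s − A'_s) f_y (d − a/2) + A'_s f_y (d − d') = [2692200 × (790 − 186.75) + 672000 × (790 − 44)] × 10⁻⁶ = 1624.07 + 501.31 = 2125.38 kN·m.

M_n ≈ 2130 kN·m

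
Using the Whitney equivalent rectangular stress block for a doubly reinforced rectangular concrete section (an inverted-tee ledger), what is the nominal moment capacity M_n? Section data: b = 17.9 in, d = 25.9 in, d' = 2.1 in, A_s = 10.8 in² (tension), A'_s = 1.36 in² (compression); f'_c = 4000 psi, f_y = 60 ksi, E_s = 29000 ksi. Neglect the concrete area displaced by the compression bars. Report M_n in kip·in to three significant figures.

M_n ≈ 14000 kip·in

Assume both steels yield.
a = (A_s − A'_s) f_y/(0.85 f'_c b) = (10.8 − 1.36) × 60/(0.85 × 4 × 17.9) = 9.307 in.
c = a/β₁ = 9.307/0.85 = 10.949 in; ε'_s = 0.003(c − d')/c = 0.0024 ≥ ε_y = 0.0021, so the compression steel yields.
M_n = (A_s − A'_s) f_y (d − a/2) + A'_s f_y (d − d') = 566.4 × (25.9 − 4.6535) + 81.6 × (25.9 − 2.1) = 12034.0 + 1942.1 = 13976.1 kip·in.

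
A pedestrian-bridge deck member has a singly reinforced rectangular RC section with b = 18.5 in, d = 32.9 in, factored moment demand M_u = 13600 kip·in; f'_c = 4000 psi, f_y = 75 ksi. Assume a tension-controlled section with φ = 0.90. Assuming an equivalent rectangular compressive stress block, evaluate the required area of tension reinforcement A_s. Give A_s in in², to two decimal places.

A_s ≈ 7.02 in²

M_n = M_u/φ = 13600/0.90 = 15111.1 kip·in.
From M_n = 0.85 f'_c a b (d − a/2):
a = d − √(d² − 2M_n/(0.85 f'_c b)) = 32.9 − √(32.9² − 2 × 15111.1/(0.85 × 4 × 18.5)) = 8.366 in.
A_s = 0.85 f'_c a b / f_y = 0.85 × 4 × 8.366 × 18.5 / 75 = 7.016 in².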